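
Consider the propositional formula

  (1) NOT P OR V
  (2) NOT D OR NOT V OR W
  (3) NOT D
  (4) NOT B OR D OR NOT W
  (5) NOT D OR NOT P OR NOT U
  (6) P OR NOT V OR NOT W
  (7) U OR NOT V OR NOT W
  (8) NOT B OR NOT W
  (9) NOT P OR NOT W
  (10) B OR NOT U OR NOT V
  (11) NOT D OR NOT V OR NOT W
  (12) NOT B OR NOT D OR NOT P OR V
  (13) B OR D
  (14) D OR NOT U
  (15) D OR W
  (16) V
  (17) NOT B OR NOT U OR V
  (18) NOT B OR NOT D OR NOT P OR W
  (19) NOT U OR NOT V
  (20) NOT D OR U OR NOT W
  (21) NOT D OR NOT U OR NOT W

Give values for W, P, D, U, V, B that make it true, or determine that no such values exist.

Case D = True:
  Clause (NOT D) is falsified — contradiction.
Case D = False:
  (B OR D) forces B = True.
  (NOT B OR D OR NOT W) forces W = False.
  Clause (D OR W) is falsified — contradiction.
Both cases fail, so the formula is unsatisfiable.

UNSATISFIABLE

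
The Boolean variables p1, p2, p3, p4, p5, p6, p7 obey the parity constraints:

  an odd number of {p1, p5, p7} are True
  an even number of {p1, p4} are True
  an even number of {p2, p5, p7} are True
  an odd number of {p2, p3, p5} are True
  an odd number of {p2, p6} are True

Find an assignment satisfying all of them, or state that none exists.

p1: True, p2: False, p3: True, p4: True, p5: False, p6: True, p7: False

{p1, p5, p7}: 1 true → odd ✓
{p1, p4}: 2 true → even ✓
{p2, p5, p7}: 0 true → even ✓
{p2, p3, p5}: 1 true → odd ✓
{p2, p6}: 1 true → odd ✓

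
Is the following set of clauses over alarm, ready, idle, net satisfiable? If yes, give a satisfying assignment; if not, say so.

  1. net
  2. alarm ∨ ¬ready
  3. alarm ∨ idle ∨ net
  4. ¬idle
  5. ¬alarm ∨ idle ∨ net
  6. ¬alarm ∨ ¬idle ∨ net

alarm = True, ready = True, idle = False, net = True

Unit clause (net) forces net = True.
Unit clause (¬idle) forces idle = False.
Set alarm = True.
Set ready = True.
Check each clause:
  (net): net holds.
  (alarm ∨ ¬ready): alarm holds.
  (alarm ∨ idle ∨ net): alarm holds.
  (¬idle): ¬idle holds.
  (¬alarm ∨ idle ∨ net): net holds.
  (¬alarm ∨ ¬idle ∨ net): ¬idle holds.
All clauses satisfied.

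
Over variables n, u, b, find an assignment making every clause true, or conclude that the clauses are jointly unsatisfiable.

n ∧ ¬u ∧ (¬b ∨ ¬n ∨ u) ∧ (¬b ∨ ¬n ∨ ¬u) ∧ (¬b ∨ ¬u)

n: True, u: False, b: False

Unit clause (n) forces n = True.
Unit clause (¬u) forces u = False.
In (¬b ∨ ¬n ∨ u) only ¬b is left, so b = False.
Check each clause:
  (n): n holds.
  (¬u): ¬u holds.
  (¬b ∨ ¬n ∨ u): ¬b holds.
  (¬b ∨ ¬n ∨ ¬u): ¬b holds.
  (¬b ∨ ¬u): ¬b holds.
All clauses satisfied.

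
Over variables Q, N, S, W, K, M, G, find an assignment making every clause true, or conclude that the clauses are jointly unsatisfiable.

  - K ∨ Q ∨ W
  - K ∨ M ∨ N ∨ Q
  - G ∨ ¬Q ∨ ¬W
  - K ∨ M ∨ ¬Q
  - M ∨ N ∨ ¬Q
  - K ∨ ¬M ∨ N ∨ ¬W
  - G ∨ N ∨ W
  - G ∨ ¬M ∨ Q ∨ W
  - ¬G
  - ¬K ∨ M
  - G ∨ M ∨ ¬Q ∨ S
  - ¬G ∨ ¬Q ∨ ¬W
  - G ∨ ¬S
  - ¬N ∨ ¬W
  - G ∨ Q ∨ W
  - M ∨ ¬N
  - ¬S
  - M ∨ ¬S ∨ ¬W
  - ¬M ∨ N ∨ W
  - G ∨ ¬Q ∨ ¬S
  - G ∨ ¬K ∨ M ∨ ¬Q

Unit clause (¬G) forces G = False.
In (G ∨ ¬S) only ¬S is left, so S = False.
Set Q = True.
  then (G ∨ ¬Q ∨ ¬W) forces W = False.
  then (G ∨ N ∨ W) forces N = True.
  then (G ∨ M ∨ ¬Q ∨ S) forces M = True.
Set K = True.
All clauses satisfied.

Q = True; N = True; S = False; W = False; K = True; M = True; G = False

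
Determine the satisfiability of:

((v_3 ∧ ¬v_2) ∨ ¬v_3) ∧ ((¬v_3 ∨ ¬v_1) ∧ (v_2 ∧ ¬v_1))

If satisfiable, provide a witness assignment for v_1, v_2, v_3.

v_1 = False; v_2 = True; v_3 = False

  (v_3 ∧ ¬v_2) ∨ ¬v_3 = True
    v_3 ∧ ¬v_2 = False
      ¬v_2 = False
    ¬v_3 = True
  (¬v_3 ∨ ¬v_1) ∧ (v_2 ∧ ¬v_1) = True
    ¬v_3 ∨ ¬v_1 = True
      ¬v_3 = True
      ¬v_1 = True
    v_2 ∧ ¬v_1 = True
      ¬v_1 = True
Both conjuncts True, so the formula holds.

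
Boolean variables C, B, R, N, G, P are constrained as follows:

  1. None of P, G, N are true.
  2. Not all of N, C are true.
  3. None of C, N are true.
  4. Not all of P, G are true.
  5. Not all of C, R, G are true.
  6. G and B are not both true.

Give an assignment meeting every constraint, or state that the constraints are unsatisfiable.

C: False, B: False, R: True, N: False, G: False, P: False

  (1) {P, G, N}: 0 true — none ✓
  (2) {N, C}: 0/2 true — not all ✓
  (3) {C, N}: 0 true — none ✓
  (4) {P, G}: 0/2 true — not all ✓
  (5) {C, R, G}: 1/3 true — not all ✓
  (6) G=F, B=F — not both ✓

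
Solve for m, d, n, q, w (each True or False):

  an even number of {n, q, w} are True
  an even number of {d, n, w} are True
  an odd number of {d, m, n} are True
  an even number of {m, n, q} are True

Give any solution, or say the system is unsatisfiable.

Adding constraints 1, 2, 3, 4 mod 2: every variable appears an even number of times on the left, so the left side is 0.
But the right sides sum to 1 (mod 2). 0 ≠ 1 — the system is inconsistent.

UNSATISFIABLE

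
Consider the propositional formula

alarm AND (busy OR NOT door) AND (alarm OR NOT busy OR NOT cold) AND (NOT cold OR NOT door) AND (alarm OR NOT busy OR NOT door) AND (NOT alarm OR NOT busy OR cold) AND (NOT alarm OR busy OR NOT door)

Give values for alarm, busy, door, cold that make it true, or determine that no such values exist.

Unit clause (alarm) forces alarm = True.
Set busy = False.
  then (busy OR NOT door) forces door = False.
Set cold = True.
Check each clause:
  (alarm): alarm holds.
  (busy OR NOT door): NOT door holds.
  (alarm OR NOT busy OR NOT cold): alarm holds.
  (NOT cold OR NOT door): NOT door holds.
  (alarm OR NOT busy OR NOT door): alarm holds.
  (NOT alarm OR NOT busy OR cold): NOT busy holds.
  (NOT alarm OR busy OR NOT door): NOT door holds.
All clauses satisfied.

alarm = True, busy = False, door = False, cold = True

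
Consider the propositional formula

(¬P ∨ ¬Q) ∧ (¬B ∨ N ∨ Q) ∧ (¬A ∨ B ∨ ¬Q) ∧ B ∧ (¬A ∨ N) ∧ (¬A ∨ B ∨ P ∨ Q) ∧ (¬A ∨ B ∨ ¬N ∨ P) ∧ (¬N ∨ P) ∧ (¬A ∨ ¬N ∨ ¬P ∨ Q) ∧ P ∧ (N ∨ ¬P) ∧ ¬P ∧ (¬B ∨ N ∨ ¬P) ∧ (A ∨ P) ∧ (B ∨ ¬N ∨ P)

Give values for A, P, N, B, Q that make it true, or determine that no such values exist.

Unsatisfiable — no assignment works.

Case P = True:
  Clause (¬P) is falsified — contradiction.
Case P = False:
  Clause (P) is falsified — contradiction.
Both cases fail, so the formula is unsatisfiable.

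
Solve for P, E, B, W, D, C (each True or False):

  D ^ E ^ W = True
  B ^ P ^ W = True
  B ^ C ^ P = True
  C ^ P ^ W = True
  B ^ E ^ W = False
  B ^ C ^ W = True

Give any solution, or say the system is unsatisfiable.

P = True, E = False, B = True, W = True, D = False, C = True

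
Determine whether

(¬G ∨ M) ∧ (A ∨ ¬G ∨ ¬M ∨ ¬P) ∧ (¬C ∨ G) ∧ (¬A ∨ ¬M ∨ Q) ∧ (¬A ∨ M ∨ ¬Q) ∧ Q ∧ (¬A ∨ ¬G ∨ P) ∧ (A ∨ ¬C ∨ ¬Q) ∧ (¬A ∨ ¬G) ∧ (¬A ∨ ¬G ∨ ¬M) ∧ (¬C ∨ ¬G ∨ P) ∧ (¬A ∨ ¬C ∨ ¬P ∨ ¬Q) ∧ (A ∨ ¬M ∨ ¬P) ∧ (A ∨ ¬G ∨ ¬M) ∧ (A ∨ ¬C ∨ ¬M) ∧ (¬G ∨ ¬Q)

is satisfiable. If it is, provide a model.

Unit clause (Q) forces Q = True.
In (¬G ∨ ¬Q) only ¬G is left, so G = False.
In (¬C ∨ G) only ¬C is left, so C = False.
Set P = False.
Set M = True.
Set A = False.
All clauses satisfied.

Q = True, P = False, G = False, M = True, A = False, C = False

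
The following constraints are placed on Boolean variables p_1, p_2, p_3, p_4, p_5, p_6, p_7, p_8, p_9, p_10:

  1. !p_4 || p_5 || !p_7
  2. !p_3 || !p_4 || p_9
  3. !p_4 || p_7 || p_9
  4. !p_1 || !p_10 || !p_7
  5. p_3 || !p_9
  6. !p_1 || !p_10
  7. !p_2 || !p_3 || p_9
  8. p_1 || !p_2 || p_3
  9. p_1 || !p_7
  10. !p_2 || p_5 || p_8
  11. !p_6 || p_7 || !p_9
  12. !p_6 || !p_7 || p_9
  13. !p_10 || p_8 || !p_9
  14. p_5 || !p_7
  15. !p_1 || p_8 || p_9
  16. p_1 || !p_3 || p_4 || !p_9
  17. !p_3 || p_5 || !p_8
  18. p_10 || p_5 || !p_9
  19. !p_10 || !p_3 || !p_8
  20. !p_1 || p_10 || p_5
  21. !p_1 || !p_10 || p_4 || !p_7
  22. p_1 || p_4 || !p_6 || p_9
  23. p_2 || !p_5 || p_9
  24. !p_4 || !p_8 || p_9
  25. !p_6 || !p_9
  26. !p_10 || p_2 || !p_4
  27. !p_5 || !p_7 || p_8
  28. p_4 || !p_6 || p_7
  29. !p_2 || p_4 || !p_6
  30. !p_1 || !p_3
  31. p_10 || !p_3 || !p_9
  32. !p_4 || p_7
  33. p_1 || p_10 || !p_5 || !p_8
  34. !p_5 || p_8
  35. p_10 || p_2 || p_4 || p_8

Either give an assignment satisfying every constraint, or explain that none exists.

p_1 = False, p_2 = False, p_3 = False, p_4 = False, p_5 = False, p_6 = False, p_7 = False, p_8 = True, p_9 = False, p_10 = True

Set p_1 = False.
  then (p_1 || !p_7) forces p_7 = False.
  then (!p_4 || p_7) forces p_4 = False.
  then (p_4 || !p_6 || p_7) forces p_6 = False.
Try p_2 = True:
  (p_1 || !p_2 || p_3) forces p_3 = True.
  (!p_2 || !p_3 || p_9) forces p_9 = True.
  clause (p_1 || !p_3 || p_4 || !p_9) is falsified — backtrack.
So p_2 = False.
Set p_3 = False.
  then (p_3 || !p_9) forces p_9 = False.
  then (p_2 || !p_5 || p_9) forces p_5 = False.
Set p_8 = True.
Set p_10 = True.
All clauses satisfied.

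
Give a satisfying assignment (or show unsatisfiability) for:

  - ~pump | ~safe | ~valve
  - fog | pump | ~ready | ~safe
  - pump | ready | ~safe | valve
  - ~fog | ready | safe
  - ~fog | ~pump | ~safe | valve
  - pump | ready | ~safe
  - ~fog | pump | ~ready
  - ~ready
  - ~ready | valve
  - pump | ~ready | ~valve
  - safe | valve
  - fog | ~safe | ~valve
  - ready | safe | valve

Unit clause (~ready) forces ready = False.
Try fog = True:
  (~fog | ready | safe) forces safe = True.
  (pump | ready | ~safe) forces pump = True.
  (~pump | ~safe | ~valve) forces valve = False.
  clause (~fog | ~pump | ~safe | valve) is falsified — backtrack.
So fog = False.
Set safe = False.
  then (safe | valve) forces valve = True.
Set pump = True.
All clauses satisfied.

fog=F, safe=F, pump=T, ready=F, valve=T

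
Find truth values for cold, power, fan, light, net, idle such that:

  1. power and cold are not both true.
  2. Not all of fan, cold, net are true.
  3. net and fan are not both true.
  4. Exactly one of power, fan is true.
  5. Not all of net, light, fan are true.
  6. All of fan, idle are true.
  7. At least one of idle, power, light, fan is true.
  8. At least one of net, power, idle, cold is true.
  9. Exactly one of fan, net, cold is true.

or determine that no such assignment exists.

cold = False, power = False, fan = True, light = False, net = False, idle = True

  (1) power=F, cold=F — not both ✓
  (2) {fan, cold, net}: 1/3 true — not all ✓
  (3) net=F, fan=T — not both ✓
  (4) {power, fan}: 1 true — exactly one ✓
  (5) {net, light, fan}: 1/3 true — not all ✓
  (6) {fan, idle}: all 2 true ✓
  (7) {idle, power, light, fan}: 2 true — at least one ✓
  (8) {net, power, idle, cold}: 1 true — at least one ✓
  (9) {fan, net, cold}: 1 true — exactly one ✓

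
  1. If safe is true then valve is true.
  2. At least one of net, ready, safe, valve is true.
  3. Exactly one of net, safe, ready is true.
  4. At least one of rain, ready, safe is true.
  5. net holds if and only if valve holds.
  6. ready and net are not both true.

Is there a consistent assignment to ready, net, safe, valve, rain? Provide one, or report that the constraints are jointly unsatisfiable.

ready = True; net = False; safe = False; valve = False; rain = True

  (1) safe=F ⇒ valve: vacuous ✓
  (2) {net, ready, safe, valve}: 1 true — at least one ✓
  (3) {net, safe, ready}: 1 true — exactly one ✓
  (4) {rain, ready, safe}: 2 true — at least one ✓
  (5) net=F, valve=F — same ✓
  (6) ready=T, net=F — not both ✓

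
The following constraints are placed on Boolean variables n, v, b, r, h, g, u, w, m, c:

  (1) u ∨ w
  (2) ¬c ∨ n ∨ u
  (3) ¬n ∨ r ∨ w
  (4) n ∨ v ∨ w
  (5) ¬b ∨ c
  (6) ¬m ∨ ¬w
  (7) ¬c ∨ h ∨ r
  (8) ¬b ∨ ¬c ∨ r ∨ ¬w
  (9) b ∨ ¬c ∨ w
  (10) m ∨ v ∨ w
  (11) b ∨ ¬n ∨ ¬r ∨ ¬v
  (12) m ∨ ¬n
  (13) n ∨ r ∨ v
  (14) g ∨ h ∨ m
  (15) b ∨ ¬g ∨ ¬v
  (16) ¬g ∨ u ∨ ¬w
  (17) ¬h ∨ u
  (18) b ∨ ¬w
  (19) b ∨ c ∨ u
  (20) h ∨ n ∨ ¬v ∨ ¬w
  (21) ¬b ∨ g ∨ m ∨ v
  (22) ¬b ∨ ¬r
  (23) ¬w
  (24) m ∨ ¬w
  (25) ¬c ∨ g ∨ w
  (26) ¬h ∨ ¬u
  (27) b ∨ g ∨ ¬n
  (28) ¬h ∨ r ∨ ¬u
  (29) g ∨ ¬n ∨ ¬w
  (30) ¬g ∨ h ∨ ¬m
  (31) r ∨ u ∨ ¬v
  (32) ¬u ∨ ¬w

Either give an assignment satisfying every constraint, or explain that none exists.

Unit clause (¬w) forces w = False.
In (u ∨ w) only u is left, so u = True.
In (¬h ∨ ¬u) only ¬h is left, so h = False.
Set n = False.
  then (n ∨ v ∨ w) forces v = True.
Try b = True:
  (¬b ∨ c) forces c = True.
  (¬c ∨ h ∨ r) forces r = True.
  clause (¬b ∨ ¬r) is falsified — backtrack.
So b = False.
  then (b ∨ ¬c ∨ w) forces c = False.
  then (b ∨ ¬g ∨ ¬v) forces g = False.
  then (g ∨ h ∨ m) forces m = True.
Set r = False.
All clauses satisfied.

n = False; v = True; b = False; r = False; h = False; g = False; u = True; w = False; m = True; c = False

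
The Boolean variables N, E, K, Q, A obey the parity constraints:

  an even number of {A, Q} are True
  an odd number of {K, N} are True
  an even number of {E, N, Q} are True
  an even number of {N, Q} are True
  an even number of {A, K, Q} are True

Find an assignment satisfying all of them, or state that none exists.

N = True, E = False, K = False, Q = True, A = True

{A, Q}: 2 true → even ✓
{K, N}: 1 true → odd ✓
{E, N, Q}: 2 true → even ✓
{N, Q}: 2 true → even ✓
{A, K, Q}: 2 true → even ✓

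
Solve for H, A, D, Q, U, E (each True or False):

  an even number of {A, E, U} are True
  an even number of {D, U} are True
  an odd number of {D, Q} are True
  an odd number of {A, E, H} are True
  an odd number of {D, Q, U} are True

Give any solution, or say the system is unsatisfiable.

H=T, A=T, D=F, Q=T, U=F, E=T

{A, E, U}: 2 true → even ✓
{D, U}: 0 true → even ✓
{D, Q}: 1 true → odd ✓
{A, E, H}: 3 true → odd ✓
{D, Q, U}: 1 true → odd ✓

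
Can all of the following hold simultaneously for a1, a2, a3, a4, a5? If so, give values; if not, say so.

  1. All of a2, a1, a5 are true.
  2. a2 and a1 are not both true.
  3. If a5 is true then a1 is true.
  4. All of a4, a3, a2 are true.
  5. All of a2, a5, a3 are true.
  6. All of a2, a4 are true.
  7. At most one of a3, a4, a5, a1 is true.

No satisfying assignment exists.

Case a1 = True:
  (1) forces a2 = True.
  Constraint (2) is violated (a2=T, a1=T) — contradiction.
Case a1 = False:
  Constraint (1) is violated (a1=F) — contradiction.
Both cases fail — unsatisfiable.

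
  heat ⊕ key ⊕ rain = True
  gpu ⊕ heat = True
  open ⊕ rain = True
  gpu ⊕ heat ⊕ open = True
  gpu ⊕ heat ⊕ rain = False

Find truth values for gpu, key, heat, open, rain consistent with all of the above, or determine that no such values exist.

gpu=F, key=T, heat=T, open=F, rain=T

heat ⊕ key ⊕ rain = T ⊕ T ⊕ T = True ✓
gpu ⊕ heat = F ⊕ T = True ✓
open ⊕ rain = F ⊕ T = True ✓
gpu ⊕ heat ⊕ open = F ⊕ T ⊕ F = True ✓
gpu ⊕ heat ⊕ rain = F ⊕ T ⊕ T = False ✓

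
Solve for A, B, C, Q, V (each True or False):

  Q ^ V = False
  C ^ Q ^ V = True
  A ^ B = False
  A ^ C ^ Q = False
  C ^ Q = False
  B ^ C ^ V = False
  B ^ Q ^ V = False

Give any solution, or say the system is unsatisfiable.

A = False, B = False, C = True, Q = True, V = True

Q ^ V = T ^ T = False ✓
C ^ Q ^ V = T ^ T ^ T = True ✓
A ^ B = F ^ F = False ✓
A ^ C ^ Q = F ^ T ^ T = False ✓
C ^ Q = T ^ T = False ✓
B ^ C ^ V = F ^ T ^ T = False ✓
B ^ Q ^ V = F ^ T ^ T = False ✓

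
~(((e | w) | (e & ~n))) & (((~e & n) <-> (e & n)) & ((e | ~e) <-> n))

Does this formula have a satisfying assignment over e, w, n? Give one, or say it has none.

No satisfying assignment exists.

Case e = True: the conjunct ~(((e | w) | (e & ~n))) becomes ~((True | ~n)) = False.
Case e = False: the formula simplifies to ~w & (~n & n).
  n = True: the conjunct ~n is False.
  n = False: the conjunct n is False.
Both cases fail — unsatisfiable.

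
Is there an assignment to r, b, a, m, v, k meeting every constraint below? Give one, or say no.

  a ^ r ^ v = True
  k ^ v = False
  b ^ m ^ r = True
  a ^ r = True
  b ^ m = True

r=F, b=F, a=T, m=T, v=F, k=F

a ^ r ^ v = T ^ F ^ F = True ✓
k ^ v = F ^ F = False ✓
b ^ m ^ r = F ^ T ^ F = True ✓
a ^ r = T ^ F = True ✓
b ^ m = F ^ T = True ✓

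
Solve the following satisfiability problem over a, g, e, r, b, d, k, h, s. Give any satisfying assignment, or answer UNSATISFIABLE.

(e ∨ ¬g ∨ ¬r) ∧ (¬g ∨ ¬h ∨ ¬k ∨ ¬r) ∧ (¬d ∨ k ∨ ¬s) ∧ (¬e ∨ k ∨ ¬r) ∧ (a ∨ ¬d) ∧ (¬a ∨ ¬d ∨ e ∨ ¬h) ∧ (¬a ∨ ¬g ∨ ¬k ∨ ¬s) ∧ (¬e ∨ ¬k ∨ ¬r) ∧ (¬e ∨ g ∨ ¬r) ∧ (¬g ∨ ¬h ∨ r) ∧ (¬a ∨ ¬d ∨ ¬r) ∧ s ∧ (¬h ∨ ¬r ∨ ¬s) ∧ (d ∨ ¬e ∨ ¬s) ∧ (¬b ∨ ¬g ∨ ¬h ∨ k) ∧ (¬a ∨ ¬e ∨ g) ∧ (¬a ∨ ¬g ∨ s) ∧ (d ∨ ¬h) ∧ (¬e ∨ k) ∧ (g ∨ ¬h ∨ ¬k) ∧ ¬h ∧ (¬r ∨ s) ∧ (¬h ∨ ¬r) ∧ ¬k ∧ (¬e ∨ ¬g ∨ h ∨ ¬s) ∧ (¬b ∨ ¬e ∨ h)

a=F, g=F, e=F, r=T, b=T, d=F, k=F, h=F, s=T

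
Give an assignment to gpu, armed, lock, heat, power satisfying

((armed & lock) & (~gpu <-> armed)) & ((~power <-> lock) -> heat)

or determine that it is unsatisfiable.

gpu = False, armed = True, lock = True, heat = True, power = True

  (armed & lock) & (~gpu <-> armed) = True
    armed & lock = True
    ~gpu <-> armed = True
      ~gpu = True
  (~power <-> lock) -> heat = True
    ~power <-> lock = False
      ~power = False
Both conjuncts True, so the formula holds.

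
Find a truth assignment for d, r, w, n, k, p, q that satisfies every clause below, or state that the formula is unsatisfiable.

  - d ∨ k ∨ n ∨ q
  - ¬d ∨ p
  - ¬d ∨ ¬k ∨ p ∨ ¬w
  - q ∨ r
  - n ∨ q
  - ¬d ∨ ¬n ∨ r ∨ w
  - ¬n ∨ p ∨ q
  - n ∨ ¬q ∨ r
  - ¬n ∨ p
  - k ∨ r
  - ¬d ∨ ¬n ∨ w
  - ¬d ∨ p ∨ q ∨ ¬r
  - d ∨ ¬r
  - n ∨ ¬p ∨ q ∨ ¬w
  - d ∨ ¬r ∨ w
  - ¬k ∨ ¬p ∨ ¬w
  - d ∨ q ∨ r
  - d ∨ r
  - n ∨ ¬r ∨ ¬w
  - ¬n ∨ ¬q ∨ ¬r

Set d = True.
  then (¬d ∨ p) forces p = True.
Try r = False:
  (q ∨ r) forces q = True.
  (n ∨ ¬q ∨ r) forces n = True.
  (¬d ∨ ¬n ∨ r ∨ w) forces w = True.
  (k ∨ r) forces k = True.
  clause (¬k ∨ ¬p ∨ ¬w) is falsified — backtrack.
So r = True.
Set w = False.
  then (¬d ∨ ¬n ∨ w) forces n = False.
  then (n ∨ q) forces q = True.
Set k = False.
All clauses satisfied.

d=T, r=T, w=F, n=F, k=F, p=T, q=T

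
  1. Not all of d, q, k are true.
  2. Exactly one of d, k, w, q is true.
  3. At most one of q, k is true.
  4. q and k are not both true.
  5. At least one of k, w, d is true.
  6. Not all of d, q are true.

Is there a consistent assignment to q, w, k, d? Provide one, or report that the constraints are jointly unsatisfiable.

q: False, w: True, k: False, d: False

  (1) {d, q, k}: 0/3 true — not all ✓
  (2) {d, k, w, q}: 1 true — exactly one ✓
  (3) {q, k}: 0 true — at most one ✓
  (4) q=F, k=F — not both ✓
  (5) {k, w, d}: 1 true — at least one ✓
  (6) {d, q}: 0/2 true — not all ✓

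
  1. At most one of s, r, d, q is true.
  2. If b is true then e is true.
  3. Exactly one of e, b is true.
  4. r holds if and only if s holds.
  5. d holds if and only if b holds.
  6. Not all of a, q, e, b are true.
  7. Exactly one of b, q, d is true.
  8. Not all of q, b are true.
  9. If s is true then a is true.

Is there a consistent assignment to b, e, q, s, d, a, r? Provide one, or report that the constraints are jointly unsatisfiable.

b: False, e: True, q: True, s: False, d: False, a: True, r: False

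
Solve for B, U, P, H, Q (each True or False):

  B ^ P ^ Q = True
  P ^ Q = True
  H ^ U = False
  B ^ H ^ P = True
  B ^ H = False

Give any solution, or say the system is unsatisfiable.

B: False, U: False, P: True, H: False, Q: False

B ^ P ^ Q = F ^ T ^ F = True ✓
P ^ Q = T ^ F = True ✓
H ^ U = F ^ F = False ✓
B ^ H ^ P = F ^ F ^ T = True ✓
B ^ H = F ^ F = False ✓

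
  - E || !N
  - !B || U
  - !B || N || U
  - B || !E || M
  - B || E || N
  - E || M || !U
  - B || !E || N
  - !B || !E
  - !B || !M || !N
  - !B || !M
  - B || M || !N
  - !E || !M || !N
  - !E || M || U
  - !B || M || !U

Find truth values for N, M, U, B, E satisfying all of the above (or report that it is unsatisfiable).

UNSATISFIABLE

Case E = True:
  (!B || !E) forces B = False.
  (B || !E || M) forces M = True.
  (B || !E || N) forces N = True.
  Clause (!E || !M || !N) is falsified — contradiction.
Case E = False:
  (E || !N) forces N = False.
  (B || E || N) forces B = True.
  (!B || U) forces U = True.
  (E || M || !U) forces M = True.
  Clause (!B || !M) is falsified — contradiction.
Both cases fail, so the formula is unsatisfiable.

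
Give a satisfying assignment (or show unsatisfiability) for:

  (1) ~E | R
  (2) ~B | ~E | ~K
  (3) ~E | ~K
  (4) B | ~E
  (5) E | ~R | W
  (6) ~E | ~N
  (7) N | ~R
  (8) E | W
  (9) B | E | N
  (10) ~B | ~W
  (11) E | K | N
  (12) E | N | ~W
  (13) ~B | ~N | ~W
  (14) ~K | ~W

R=F, B=F, E=F, W=T, N=T, K=F

Set R = False.
  then (~E | R) forces E = False.
  then (E | W) forces W = True.
  then (~B | ~W) forces B = False.
  then (E | N | ~W) forces N = True.
  then (~K | ~W) forces K = False.
All clauses satisfied.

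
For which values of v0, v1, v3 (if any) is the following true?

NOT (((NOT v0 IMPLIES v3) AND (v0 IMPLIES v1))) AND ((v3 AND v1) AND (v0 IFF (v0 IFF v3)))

The formula is unsatisfiable.

Case v3 = True: the formula simplifies to NOT ((v0 IMPLIES v1)) AND (v1 AND (v0 IFF v0)).
  v1 = True: the conjunct NOT ((v0 IMPLIES v1)) becomes NOT ((v0 IMPLIES True)) = False.
  v1 = False: the conjunct v1 is False.
Case v3 = False: the conjunct v3 is False.
Both cases fail — unsatisfiable.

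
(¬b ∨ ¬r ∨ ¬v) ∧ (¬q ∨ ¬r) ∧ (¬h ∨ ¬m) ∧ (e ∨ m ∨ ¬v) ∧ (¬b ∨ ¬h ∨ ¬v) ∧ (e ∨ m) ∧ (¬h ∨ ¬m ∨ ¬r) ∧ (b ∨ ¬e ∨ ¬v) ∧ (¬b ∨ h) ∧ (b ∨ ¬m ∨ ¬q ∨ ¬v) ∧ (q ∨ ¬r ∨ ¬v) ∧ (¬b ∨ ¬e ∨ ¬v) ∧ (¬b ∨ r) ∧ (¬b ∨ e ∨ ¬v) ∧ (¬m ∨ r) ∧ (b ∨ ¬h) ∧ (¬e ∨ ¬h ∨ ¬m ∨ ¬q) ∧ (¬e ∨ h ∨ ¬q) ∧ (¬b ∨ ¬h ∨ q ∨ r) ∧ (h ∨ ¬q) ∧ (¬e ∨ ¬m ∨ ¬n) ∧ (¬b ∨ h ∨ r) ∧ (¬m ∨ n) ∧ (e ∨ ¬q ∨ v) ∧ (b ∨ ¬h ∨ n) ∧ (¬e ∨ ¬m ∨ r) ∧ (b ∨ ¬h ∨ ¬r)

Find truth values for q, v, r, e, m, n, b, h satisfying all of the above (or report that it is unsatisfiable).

q = False, v = False, r = True, e = True, m = False, n = False, b = False, h = False

Set q = False.
Set v = False.
Set r = True.
Set e = True.
Set m = False.
Set n = False.
Set b = False.
  then (b ∨ ¬h) forces h = False.
All clauses satisfied.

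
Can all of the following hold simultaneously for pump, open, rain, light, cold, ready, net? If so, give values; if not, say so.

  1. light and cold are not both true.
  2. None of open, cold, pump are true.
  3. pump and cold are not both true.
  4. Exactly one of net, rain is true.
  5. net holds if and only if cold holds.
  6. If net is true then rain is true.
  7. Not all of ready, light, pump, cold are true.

pump = False, open = False, rain = True, light = True, cold = False, ready = True, net = False

  (1) light=T, cold=F — not both ✓
  (2) {open, cold, pump}: 0 true — none ✓
  (3) pump=F, cold=F — not both ✓
  (4) {net, rain}: 1 true — exactly one ✓
  (5) net=F, cold=F — same ✓
  (6) net=F ⇒ rain: vacuous ✓
  (7) {ready, light, pump, cold}: 2/4 true — not all ✓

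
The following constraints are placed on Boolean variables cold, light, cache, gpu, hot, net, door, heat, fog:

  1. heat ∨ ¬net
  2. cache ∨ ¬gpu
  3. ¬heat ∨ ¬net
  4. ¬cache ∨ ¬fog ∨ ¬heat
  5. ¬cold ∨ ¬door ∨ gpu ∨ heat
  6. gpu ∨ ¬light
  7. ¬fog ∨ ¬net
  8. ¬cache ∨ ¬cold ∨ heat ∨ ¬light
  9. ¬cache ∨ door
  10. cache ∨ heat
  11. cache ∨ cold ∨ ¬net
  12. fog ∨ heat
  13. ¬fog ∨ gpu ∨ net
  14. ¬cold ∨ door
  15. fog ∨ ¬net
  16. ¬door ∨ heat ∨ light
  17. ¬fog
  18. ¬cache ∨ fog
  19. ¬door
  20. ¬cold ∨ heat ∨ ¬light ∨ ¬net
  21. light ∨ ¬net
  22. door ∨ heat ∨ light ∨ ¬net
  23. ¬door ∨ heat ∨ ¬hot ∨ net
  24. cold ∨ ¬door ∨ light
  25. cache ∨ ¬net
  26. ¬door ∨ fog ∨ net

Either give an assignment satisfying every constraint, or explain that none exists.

cold = False; light = False; cache = False; gpu = False; hot = True; net = False; door = False; heat = True; fog = False

Unit clause (¬fog) forces fog = False.
In (¬cache ∨ fog) only ¬cache is left, so cache = False.
Unit clause (¬door) forces door = False.
In (cache ∨ ¬net) only ¬net is left, so net = False.
In (cache ∨ ¬gpu) only ¬gpu is left, so gpu = False.
In (gpu ∨ ¬light) only ¬light is left, so light = False.
In (cache ∨ heat) only heat is left, so heat = True.
In (¬cold ∨ door) only ¬cold is left, so cold = False.
Set hot = True.
All clauses satisfied.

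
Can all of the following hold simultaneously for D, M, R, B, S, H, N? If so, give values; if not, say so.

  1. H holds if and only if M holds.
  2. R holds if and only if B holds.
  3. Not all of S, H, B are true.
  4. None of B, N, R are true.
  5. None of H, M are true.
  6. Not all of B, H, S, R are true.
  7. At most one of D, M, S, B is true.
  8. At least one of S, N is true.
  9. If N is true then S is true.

D: False, M: False, R: False, B: False, S: True, H: False, N: False

  (1) H=F, M=F — same ✓
  (2) R=F, B=F — same ✓
  (3) {S, H, B}: 1/3 true — not all ✓
  (4) {B, N, R}: 0 true — none ✓
  (5) {H, M}: 0 true — none ✓
  (6) {B, H, S, R}: 1/4 true — not all ✓
  (7) {D, M, S, B}: 1 true — at most one ✓
  (8) {S, N}: 1 true — at least one ✓
  (9) N=F ⇒ S: vacuous ✓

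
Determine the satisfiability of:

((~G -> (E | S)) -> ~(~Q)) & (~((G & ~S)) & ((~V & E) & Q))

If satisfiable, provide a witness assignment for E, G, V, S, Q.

E: True, G: True, V: False, S: True, Q: True

  (~G -> (E | S)) -> ~(~Q) = True
    ~G -> (E | S) = True
      ~G = False
      E | S = True
    ~(~Q) = True
      ~Q = False
  ~((G & ~S)) & ((~V & E) & Q) = True
    ~((G & ~S)) = True
      G & ~S = False
        ~S = False
    (~V & E) & Q = True
      ~V & E = True
        ~V = True
Both conjuncts True, so the formula holds.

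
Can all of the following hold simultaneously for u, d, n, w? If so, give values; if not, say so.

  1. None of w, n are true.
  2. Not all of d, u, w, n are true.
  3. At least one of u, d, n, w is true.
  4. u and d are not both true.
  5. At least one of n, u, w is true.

u=T; d=F; n=F; w=F

  (1) {w, n}: 0 true — none ✓
  (2) {d, u, w, n}: 1/4 true — not all ✓
  (3) {u, d, n, w}: 1 true — at least one ✓
  (4) u=T, d=F — not both ✓
  (5) {n, u, w}: 1 true — at least one ✓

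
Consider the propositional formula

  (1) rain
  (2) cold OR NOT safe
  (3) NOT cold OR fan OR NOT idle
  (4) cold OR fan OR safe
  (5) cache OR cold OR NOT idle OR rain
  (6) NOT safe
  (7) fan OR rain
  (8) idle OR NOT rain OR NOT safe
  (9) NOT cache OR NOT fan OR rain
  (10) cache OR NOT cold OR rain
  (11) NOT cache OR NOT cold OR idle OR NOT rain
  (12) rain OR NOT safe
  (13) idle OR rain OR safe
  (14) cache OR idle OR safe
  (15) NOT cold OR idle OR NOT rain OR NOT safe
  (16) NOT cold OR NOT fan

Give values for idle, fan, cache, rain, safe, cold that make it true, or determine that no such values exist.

idle = True, fan = True, cache = True, rain = True, safe = False, cold = False

Unit clause (rain) forces rain = True.
Unit clause (NOT safe) forces safe = False.
Set idle = True.
Try fan = False:
  (NOT cold OR fan OR NOT idle) forces cold = False.
  clause (cold OR fan OR safe) is falsified — backtrack.
So fan = True.
  then (NOT cold OR NOT fan) forces cold = False.
Set cache = True.
All clauses satisfied.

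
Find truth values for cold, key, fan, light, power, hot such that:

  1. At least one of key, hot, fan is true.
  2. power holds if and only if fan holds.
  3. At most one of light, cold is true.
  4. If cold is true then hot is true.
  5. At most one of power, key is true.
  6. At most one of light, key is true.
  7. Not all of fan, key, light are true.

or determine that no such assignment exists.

cold = True, key = False, fan = True, light = False, power = True, hot = True

  (1) {key, hot, fan}: 2 true — at least one ✓
  (2) power=T, fan=T — same ✓
  (3) {light, cold}: 1 true — at most one ✓
  (4) cold=T ⇒ hot: T ✓
  (5) {power, key}: 1 true — at most one ✓
  (6) {light, key}: 0 true — at most one ✓
  (7) {fan, key, light}: 1/3 true — not all ✓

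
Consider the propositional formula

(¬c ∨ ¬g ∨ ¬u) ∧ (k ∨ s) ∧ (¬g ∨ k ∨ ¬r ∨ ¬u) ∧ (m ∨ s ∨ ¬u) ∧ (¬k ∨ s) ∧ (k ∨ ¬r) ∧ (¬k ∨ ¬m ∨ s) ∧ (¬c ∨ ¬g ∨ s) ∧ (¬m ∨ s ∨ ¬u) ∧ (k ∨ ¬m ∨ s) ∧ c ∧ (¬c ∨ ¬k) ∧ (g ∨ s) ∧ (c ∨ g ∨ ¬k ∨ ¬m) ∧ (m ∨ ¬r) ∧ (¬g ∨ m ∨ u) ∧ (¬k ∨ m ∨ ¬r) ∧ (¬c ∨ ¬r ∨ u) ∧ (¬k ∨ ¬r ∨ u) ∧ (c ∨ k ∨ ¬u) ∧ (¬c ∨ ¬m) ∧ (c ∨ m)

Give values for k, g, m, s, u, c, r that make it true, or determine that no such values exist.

Unit clause (c) forces c = True.
In (¬c ∨ ¬k) only ¬k is left, so k = False.
In (¬c ∨ ¬m) only ¬m is left, so m = False.
In (k ∨ s) only s is left, so s = True.
In (k ∨ ¬r) only ¬r is left, so r = False.
Try g = True:
  (¬c ∨ ¬g ∨ ¬u) forces u = False.
  clause (¬g ∨ m ∨ u) is falsified — backtrack.
So g = False.
Set u = False.
All clauses satisfied.

k=F; g=F; m=F; s=T; u=F; c=T; r=F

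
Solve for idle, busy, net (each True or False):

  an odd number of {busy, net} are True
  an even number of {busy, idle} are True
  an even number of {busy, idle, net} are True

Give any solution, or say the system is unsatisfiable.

idle = True; busy = True; net = False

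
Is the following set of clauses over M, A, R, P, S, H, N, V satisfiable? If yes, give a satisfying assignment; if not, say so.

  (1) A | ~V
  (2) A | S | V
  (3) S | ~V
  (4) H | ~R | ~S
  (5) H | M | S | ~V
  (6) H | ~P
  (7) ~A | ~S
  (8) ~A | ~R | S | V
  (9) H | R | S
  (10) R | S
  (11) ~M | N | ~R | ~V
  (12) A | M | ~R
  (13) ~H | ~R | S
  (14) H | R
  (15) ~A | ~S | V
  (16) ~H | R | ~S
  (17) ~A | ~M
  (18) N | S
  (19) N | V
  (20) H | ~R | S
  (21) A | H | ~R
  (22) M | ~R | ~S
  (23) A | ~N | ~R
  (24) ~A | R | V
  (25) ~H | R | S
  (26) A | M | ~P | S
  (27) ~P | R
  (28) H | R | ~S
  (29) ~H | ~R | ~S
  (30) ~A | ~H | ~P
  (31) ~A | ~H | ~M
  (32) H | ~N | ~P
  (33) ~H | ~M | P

Unsatisfiable — no assignment works.

Case A = True:
  (~A | ~S) forces S = False.
  (S | ~V) forces V = False.
  (~A | ~R | S | V) forces R = False.
  Clause (R | S) is falsified — contradiction.
Case A = False:
  (A | ~V) forces V = False.
  (A | S | V) forces S = True.
  (N | V) forces N = True.
  (A | ~N | ~R) forces R = False.
  (H | R) forces H = True.
  Clause (~H | R | ~S) is falsified — contradiction.
Both cases fail, so the formula is unsatisfiable.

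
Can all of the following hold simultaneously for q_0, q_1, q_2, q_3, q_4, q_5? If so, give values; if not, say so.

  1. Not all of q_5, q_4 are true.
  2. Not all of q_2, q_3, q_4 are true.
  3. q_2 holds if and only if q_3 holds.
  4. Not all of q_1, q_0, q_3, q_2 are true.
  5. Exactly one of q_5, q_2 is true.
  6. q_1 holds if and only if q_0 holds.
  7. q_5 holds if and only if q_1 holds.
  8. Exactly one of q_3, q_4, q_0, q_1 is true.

q_0=F, q_1=F, q_2=T, q_3=T, q_4=F, q_5=F

  (1) {q_5, q_4}: 0/2 true — not all ✓
  (2) {q_2, q_3, q_4}: 2/3 true — not all ✓
  (3) q_2=T, q_3=T — same ✓
  (4) {q_1, q_0, q_3, q_2}: 2/4 true — not all ✓
  (5) {q_5, q_2}: 1 true — exactly one ✓
  (6) q_1=F, q_0=F — same ✓
  (7) q_5=F, q_1=F — same ✓
  (8) {q_3, q_4, q_0, q_1}: 1 true — exactly one ✓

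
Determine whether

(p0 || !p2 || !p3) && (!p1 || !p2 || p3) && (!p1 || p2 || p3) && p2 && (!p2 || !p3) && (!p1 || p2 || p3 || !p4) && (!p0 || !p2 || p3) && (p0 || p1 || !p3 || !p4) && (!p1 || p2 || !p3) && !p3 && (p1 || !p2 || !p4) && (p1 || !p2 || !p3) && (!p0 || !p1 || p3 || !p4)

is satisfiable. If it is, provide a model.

p0: False, p1: False, p2: True, p3: False, p4: False

Unit clause (p2) forces p2 = True.
In (!p2 || !p3) only !p3 is left, so p3 = False.
In (!p0 || !p2 || p3) only !p0 is left, so p0 = False.
In (!p1 || !p2 || p3) only !p1 is left, so p1 = False.
In (p1 || !p2 || !p4) only !p4 is left, so p4 = False.
All clauses satisfied.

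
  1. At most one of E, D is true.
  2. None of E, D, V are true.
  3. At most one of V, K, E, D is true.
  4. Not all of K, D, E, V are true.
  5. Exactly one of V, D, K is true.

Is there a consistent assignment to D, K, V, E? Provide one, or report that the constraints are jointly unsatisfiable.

D = False, K = True, V = False, E = False

  (1) {E, D}: 0 true — at most one ✓
  (2) {E, D, V}: 0 true — none ✓
  (3) {V, K, E, D}: 1 true — at most one ✓
  (4) {K, D, E, V}: 1/4 true — not all ✓
  (5) {V, D, K}: 1 true — exactly one ✓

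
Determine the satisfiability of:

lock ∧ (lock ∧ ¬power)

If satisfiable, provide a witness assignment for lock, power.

lock = True, power = False

  lock ∧ ¬power = True
    ¬power = True
Both conjuncts True, so the formula holds.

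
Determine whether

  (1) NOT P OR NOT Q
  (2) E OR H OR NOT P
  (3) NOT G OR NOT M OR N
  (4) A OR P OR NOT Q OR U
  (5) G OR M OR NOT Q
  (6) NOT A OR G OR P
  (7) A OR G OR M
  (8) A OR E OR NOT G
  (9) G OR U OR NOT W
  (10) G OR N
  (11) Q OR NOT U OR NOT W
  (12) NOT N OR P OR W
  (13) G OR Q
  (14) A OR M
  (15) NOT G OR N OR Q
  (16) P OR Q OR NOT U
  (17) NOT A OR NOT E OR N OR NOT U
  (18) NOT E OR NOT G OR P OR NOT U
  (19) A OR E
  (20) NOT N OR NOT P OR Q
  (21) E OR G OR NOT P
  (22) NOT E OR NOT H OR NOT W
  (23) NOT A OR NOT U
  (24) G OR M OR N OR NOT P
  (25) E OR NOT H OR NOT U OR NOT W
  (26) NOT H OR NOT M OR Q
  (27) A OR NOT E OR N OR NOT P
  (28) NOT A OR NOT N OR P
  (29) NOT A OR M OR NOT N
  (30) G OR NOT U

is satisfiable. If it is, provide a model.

E=F; N=F; G=T; W=F; P=F; H=T; Q=T; A=T; M=F; U=F

Set E = False.
  then (A OR E) forces A = True.
  then (NOT A OR NOT U) forces U = False.
Try N = True:
  (NOT A OR NOT N OR P) forces P = True.
  (NOT P OR NOT Q) forces Q = False.
  clause (NOT N OR NOT P OR Q) is falsified — backtrack.
So N = False.
  then (G OR N) forces G = True.
  then (NOT G OR N OR Q) forces Q = True.
  then (NOT P OR NOT Q) forces P = False.
  then (NOT G OR NOT M OR N) forces M = False.
Set W = False.
Set H = True.
All clauses satisfied.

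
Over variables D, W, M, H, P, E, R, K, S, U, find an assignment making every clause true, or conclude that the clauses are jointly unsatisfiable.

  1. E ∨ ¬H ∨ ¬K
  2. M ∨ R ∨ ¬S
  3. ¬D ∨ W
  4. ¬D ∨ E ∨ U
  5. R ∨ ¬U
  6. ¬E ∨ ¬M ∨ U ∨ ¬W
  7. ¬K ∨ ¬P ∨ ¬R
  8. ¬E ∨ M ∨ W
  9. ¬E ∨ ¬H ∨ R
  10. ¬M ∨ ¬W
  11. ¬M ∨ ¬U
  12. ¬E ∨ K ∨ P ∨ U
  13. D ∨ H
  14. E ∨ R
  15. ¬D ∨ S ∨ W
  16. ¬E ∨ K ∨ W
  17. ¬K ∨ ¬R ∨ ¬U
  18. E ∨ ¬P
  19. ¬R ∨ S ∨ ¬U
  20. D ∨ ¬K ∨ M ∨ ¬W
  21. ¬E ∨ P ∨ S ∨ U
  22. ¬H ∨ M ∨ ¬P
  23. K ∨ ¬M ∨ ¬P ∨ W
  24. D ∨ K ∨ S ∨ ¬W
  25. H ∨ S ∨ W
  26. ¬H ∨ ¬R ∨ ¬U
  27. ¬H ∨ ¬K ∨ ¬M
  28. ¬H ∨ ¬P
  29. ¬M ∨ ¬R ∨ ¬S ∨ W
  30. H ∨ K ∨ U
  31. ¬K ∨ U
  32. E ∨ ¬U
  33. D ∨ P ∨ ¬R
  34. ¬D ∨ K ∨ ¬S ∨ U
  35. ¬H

D = True, W = True, M = False, H = False, P = True, E = True, R = True, K = False, S = True, U = True

Unit clause (¬H) forces H = False.
In (D ∨ H) only D is left, so D = True.
In (¬D ∨ W) only W is left, so W = True.
In (¬M ∨ ¬W) only ¬M is left, so M = False.
Set P = True.
  then (E ∨ ¬P) forces E = True.
Try R = False:
  (M ∨ R ∨ ¬S) forces S = False.
  (R ∨ ¬U) forces U = False.
  (H ∨ K ∨ U) forces K = True.
  clause (¬K ∨ U) is falsified — backtrack.
So R = True.
  then (¬K ∨ ¬P ∨ ¬R) forces K = False.
  then (H ∨ K ∨ U) forces U = True.
  then (¬R ∨ S ∨ ¬U) forces S = True.
All clauses satisfied.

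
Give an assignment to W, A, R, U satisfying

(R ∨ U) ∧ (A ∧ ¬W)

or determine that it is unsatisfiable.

W = False; A = True; R = False; U = True

  R ∨ U = True
  A ∧ ¬W = True
    ¬W = True
Both conjuncts True, so the formula holds.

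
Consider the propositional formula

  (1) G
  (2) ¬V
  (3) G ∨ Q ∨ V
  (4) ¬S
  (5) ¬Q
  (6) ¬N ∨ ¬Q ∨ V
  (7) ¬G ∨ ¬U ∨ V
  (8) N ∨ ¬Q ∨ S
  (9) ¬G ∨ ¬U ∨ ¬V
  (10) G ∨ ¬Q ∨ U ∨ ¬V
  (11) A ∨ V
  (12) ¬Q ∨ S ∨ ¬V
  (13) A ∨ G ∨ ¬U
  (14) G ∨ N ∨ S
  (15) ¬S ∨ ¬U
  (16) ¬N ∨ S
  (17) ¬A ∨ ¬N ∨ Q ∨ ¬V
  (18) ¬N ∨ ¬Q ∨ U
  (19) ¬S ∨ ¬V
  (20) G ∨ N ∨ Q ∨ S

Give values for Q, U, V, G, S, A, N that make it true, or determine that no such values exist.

Unit clause (G) forces G = True.
Unit clause (¬V) forces V = False.
Unit clause (¬S) forces S = False.
Unit clause (¬Q) forces Q = False.
In (¬G ∨ ¬U ∨ V) only ¬U is left, so U = False.
In (A ∨ V) only A is left, so A = True.
In (¬N ∨ S) only ¬N is left, so N = False.
All clauses satisfied.

Q: False, U: False, V: False, G: True, S: False, A: True, N: False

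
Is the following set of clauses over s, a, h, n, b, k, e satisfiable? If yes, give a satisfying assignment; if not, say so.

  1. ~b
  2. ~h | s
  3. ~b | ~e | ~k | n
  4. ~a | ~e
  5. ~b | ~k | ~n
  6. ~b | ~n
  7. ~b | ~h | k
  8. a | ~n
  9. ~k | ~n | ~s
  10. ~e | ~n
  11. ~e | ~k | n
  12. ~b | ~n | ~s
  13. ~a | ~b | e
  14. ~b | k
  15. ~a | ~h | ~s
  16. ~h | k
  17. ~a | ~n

Unit clause (~b) forces b = False.
Set s = True.
Set a = True.
  then (~a | ~e) forces e = False.
  then (~a | ~h | ~s) forces h = False.
  then (~a | ~n) forces n = False.
Set k = True.
All clauses satisfied.

s = True, a = True, h = False, n = False, b = False, k = True, e = False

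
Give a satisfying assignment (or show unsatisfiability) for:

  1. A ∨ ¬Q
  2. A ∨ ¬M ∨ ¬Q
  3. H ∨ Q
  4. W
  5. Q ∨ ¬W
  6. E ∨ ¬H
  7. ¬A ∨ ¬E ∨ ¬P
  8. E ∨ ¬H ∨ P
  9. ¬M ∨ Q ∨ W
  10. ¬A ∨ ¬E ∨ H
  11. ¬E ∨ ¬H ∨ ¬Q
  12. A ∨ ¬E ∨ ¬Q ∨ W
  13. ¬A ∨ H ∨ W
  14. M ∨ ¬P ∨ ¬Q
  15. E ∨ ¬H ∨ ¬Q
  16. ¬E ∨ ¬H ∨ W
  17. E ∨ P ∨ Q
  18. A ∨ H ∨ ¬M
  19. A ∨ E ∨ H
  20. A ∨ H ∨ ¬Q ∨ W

H=F; P=F; M=T; E=F; Q=T; A=T; W=T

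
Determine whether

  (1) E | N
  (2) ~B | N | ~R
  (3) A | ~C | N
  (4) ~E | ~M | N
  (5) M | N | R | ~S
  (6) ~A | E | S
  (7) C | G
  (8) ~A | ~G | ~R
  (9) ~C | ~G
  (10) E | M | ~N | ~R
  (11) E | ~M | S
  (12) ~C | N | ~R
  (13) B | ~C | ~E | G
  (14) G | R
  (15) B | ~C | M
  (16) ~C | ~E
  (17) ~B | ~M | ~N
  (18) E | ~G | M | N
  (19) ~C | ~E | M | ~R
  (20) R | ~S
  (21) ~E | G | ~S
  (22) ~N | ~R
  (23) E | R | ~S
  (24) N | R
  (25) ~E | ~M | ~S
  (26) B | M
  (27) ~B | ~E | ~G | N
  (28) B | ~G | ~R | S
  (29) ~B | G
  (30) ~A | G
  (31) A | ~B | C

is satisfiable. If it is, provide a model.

B = False, N = True, C = False, E = True, G = True, A = False, S = False, M = True, R = False

Set B = False.
  then (B | M) forces M = True.
Try N = False:
  (E | N) forces E = True.
  clause (~E | ~M | N) is falsified — backtrack.
So N = True.
  then (~N | ~R) forces R = False.
  then (G | R) forces G = True.
  then (R | ~S) forces S = False.
  then (~C | ~G) forces C = False.
  then (E | ~M | S) forces E = True.
Set A = False.
All clauses satisfied.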